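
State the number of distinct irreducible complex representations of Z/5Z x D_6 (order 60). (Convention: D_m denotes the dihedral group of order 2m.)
30

Reasoning: The number of irreducible complex representations of a finite group equals its number of conjugacy classes. For a direct product, #classes(G x H) = #classes(G) * #classes(H). Z/5Z has 5 classes (abelian), D_6 has 6 classes, so 5 * 6 = 30, so Z/5Z x D_6 (order 60) has exactly 30 irreducible complex representations.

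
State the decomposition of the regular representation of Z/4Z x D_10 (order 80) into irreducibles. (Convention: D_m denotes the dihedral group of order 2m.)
Each irreducible V_i of dimension d_i appears with multiplicity d_i, i.e. rho_reg = (direct sum over all irreducibles V_i) d_i V_i. The irreducible dimensions for Z/4Z x D_10 are 1, 1, 1, 1, 1, 1, 1, 1, 1, 1, 1, 1, 1, 1, 1, 1, 2, 2, 2, 2, 2, 2, 2, 2, 2, 2, 2, 2, 2, 2, 2, 2: 16 irreducibles of dimension 1, each with multiplicity 1; 16 irreducibles of dimension 2, each with multiplicity 2. Total dimension 16*1*1 + 16*2*2 = 80 = |G|.

Justification: General theorem: in the regular representation of a finite group G, each irreducible appears with multiplicity equal to its dimension. Check: dim(rho_reg) = sum d_i^2 = 1 + 1 + 1 + 1 + 1 + 1 + 1 + 1 + 1 + 1 + 1 + 1 + 1 + 1 + 1 + 1 + 4 + 4 + 4 + 4 + 4 + 4 + 4 + 4 + 4 + 4 + 4 + 4 + 4 + 4 + 4 + 4 = 80 = |G|.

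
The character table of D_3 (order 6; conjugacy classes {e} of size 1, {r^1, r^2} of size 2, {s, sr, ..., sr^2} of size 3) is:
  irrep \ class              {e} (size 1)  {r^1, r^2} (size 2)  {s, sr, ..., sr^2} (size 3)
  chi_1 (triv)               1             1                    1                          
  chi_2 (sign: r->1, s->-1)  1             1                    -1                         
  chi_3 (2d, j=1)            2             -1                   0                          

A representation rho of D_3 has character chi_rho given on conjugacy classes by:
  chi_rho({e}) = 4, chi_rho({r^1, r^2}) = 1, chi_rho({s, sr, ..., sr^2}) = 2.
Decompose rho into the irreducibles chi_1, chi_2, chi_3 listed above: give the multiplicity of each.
Multiplicities: chi_1: 2, chi_2: 0, chi_3: 1.

Argument: Use <chi_rho, chi> = (1/|G|) sum_C |C| * chi_rho(C) * conj(chi(C)) with |G| = 6 for each irreducible chi in the table:
  <chi_rho, chi_1> = (1/6)[1*(4)*conj(1) + 2*(1)*conj(1) + 3*(2)*conj(1)]
      = (1/6)[(4) + (2) + (6)] = 12/6 = 2
  <chi_rho, chi_2> = (1/6)[1*(4)*conj(1) + 2*(1)*conj(1) + 3*(2)*conj(-1)]
      = (1/6)[(4) + (2) + (-6)] = 0/6 = 0
  <chi_rho, chi_3> = (1/6)[1*(4)*conj(2) + 2*(1)*conj(-1) + 3*(2)*conj(0)]
      = (1/6)[(8) + (-2) + (0)] = 6/6 = 1
Dimension check: dim(rho) = sum (mult * dim) = 2*1 + 0*1 + 1*2 = 4 = chi_rho(e) = 4.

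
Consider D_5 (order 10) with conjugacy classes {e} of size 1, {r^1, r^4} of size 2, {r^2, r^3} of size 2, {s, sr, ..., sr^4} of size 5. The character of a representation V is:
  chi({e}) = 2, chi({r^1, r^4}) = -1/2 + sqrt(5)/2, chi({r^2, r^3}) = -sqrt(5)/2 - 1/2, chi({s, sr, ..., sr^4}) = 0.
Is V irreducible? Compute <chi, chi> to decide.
Irreducible: <chi, chi> = 1.

Argument: <chi, chi> = (1/|G|) sum_C |C| * |chi(C)|^2 = (1/10)[1*|2|^2 + 2*|-1/2 + sqrt(5)/2|^2 + 2*|-sqrt(5)/2 - 1/2|^2 + 5*|0|^2]
  = (1/10)[(4) + (3 - sqrt(5)) + (sqrt(5) + 3) + (0)] = 10/10 = 1.
A character is irreducible iff <chi, chi> = 1, so this representation is irreducible.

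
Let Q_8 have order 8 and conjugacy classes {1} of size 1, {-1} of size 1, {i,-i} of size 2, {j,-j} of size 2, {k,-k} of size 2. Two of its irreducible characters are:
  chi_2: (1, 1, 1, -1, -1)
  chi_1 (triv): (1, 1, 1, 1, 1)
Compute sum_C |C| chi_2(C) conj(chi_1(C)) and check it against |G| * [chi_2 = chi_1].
Sum = 0; so <chi_2, chi_1> = 0 (distinct irreducibles are orthogonal).

Working: Compute term by term over conjugacy classes (|C| * chi_2(C) * conj(chi_1(C))):
  1*(1)*conj(1) + 1*(1)*conj(1) + 2*(1)*conj(1) + 2*(-1)*conj(1) + 2*(-1)*conj(1)
  = (1) + (1) + (2) + (-2) + (-2)
  = 0.
Dividing by |G| = 8 gives 0/8 = 0, matching the row-orthogonality relation <chi_2, chi_1> = [chi_2 = chi_1].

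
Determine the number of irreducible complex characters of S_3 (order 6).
3

Reasoning: The number of irreducible complex representations of a finite group equals its number of conjugacy classes. Conjugacy classes in S_3 correspond to cycle types, i.e. partitions of 3; there are p(3) = 3 of them, so S_3 (order 6) has exactly 3 irreducible complex representations.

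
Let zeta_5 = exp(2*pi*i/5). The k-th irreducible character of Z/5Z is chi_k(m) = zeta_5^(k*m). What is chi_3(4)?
chi_3(4) = zeta_5^12 = exp(4*I*pi/5)

Proof sketch: chi_3(4) = zeta_5^(3*4) = zeta_5^12. Since zeta_5^5 = 1, this equals zeta_5^2 = exp(2*pi*i*2/5) = exp(4*I*pi/5).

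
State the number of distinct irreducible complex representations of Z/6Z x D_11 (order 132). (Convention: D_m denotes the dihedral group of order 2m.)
42

Argument: The number of irreducible complex representations of a finite group equals its number of conjugacy classes. For a direct product, #classes(G x H) = #classes(G) * #classes(H). Z/6Z has 6 classes (abelian), D_11 has 7 classes, so 6 * 7 = 42, so Z/6Z x D_11 (order 132) has exactly 42 irreducible complex representations.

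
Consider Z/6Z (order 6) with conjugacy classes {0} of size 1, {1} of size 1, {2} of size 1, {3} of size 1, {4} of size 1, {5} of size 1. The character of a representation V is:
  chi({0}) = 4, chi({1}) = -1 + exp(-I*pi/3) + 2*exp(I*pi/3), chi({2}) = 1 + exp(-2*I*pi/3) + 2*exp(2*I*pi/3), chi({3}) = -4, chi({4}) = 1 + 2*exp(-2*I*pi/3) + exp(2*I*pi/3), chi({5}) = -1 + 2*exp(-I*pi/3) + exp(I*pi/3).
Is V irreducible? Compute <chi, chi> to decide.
Not irreducible (reducible): <chi, chi> = 6 > 1.

Justification: <chi, chi> = (1/|G|) sum_C |C| * |chi(C)|^2 = (1/6)[1*|4|^2 + 1*|-1 + exp(-I*pi/3) + 2*exp(I*pi/3)|^2 + 1*|1 + exp(-2*I*pi/3) + 2*exp(2*I*pi/3)|^2 + 1*|-4|^2 + 1*|1 + 2*exp(-2*I*pi/3) + exp(2*I*pi/3)|^2 + 1*|-1 + 2*exp(-I*pi/3) + exp(I*pi/3)|^2]
  = (1/6)[(16) + (1) + (1) + (16) + (1) + (1)] = 36/6 = 6.
(Exp terms are combined using exp(i*s)*conj(exp(i*t)) = exp(i*(s-t)), and sums of them are collapsed using the identity that for every m > 1 the m distinct m-th roots of unity sum to 0, e.g. 1 + exp(2*I*pi/3) + exp(-2*I*pi/3) = 0.)
A character is irreducible iff <chi, chi> = 1, so this representation is reducible.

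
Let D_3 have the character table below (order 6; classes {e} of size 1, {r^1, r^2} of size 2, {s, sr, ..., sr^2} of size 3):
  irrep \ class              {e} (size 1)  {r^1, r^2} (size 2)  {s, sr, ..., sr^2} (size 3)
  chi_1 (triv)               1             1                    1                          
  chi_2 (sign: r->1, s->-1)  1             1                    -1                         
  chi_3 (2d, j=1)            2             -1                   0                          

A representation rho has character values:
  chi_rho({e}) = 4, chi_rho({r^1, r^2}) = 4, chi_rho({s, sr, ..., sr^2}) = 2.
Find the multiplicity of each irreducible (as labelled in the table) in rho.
Multiplicities: chi_1: 3, chi_2: 1, chi_3: 0.

Justification: Use <chi_rho, chi> = (1/|G|) sum_C |C| * chi_rho(C) * conj(chi(C)) with |G| = 6 for each irreducible chi in the table:
  <chi_rho, chi_1> = (1/6)[1*(4)*conj(1) + 2*(4)*conj(1) + 3*(2)*conj(1)]
      = (1/6)[(4) + (8) + (6)] = 18/6 = 3
  <chi_rho, chi_2> = (1/6)[1*(4)*conj(1) + 2*(4)*conj(1) + 3*(2)*conj(-1)]
      = (1/6)[(4) + (8) + (-6)] = 6/6 = 1
  <chi_rho, chi_3> = (1/6)[1*(4)*conj(2) + 2*(4)*conj(-1) + 3*(2)*conj(0)]
      = (1/6)[(8) + (-8) + (0)] = 0/6 = 0
Dimension check: dim(rho) = sum (mult * dim) = 3*1 + 1*1 + 0*2 = 4 = chi_rho(e) = 4.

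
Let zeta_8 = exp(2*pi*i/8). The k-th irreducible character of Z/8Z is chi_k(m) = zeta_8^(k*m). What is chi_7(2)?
chi_7(2) = zeta_8^14 = -I

Argument: chi_7(2) = zeta_8^(7*2) = zeta_8^14. Since zeta_8^8 = 1, this equals zeta_8^6 = exp(2*pi*i*6/8) = -I.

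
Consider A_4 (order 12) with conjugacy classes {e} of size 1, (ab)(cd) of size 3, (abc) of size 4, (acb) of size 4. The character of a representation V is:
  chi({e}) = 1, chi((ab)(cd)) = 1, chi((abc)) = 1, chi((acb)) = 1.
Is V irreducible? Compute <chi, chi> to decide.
Irreducible: <chi, chi> = 1.

Working: <chi, chi> = (1/|G|) sum_C |C| * |chi(C)|^2 = (1/12)[1*|1|^2 + 3*|1|^2 + 4*|1|^2 + 4*|1|^2]
  = (1/12)[(1) + (3) + (4) + (4)] = 12/12 = 1.
(Exp terms are combined using exp(i*s)*conj(exp(i*t)) = exp(i*(s-t)), and sums of them are collapsed using the identity that for every m > 1 the m distinct m-th roots of unity sum to 0, e.g. 1 + exp(2*I*pi/3) + exp(-2*I*pi/3) = 0.)
A character is irreducible iff <chi, chi> = 1, so this representation is irreducible.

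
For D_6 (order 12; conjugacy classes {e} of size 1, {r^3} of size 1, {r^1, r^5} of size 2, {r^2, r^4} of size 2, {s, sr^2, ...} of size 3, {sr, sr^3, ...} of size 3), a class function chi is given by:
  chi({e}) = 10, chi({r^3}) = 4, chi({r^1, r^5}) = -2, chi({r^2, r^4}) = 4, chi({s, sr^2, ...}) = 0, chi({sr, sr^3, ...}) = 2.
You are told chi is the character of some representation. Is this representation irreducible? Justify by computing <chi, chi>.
Not irreducible (reducible): <chi, chi> = 14 > 1.

Working: <chi, chi> = (1/|G|) sum_C |C| * |chi(C)|^2 = (1/12)[1*|10|^2 + 1*|4|^2 + 2*|-2|^2 + 2*|4|^2 + 3*|0|^2 + 3*|2|^2]
  = (1/12)[(100) + (16) + (8) + (32) + (0) + (12)] = 168/12 = 14.
A character is irreducible iff <chi, chi> = 1, so this representation is reducible.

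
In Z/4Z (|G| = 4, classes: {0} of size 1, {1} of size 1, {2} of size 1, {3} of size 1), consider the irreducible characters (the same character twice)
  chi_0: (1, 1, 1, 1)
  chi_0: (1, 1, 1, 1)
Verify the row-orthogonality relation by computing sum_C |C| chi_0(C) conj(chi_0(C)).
Sum = 4 = |G| = 4; so <chi_0, chi_0> = 1 (norm-1 confirms irreducibility).

Compute term by term over conjugacy classes (|C| * chi_0(C) * conj(chi_0(C))):
  1*(1)*conj(1) + 1*(1)*conj(1) + 1*(1)*conj(1) + 1*(1)*conj(1)
  = (1) + (1) + (1) + (1)
  = 4.
(Exp terms are combined using exp(i*s)*conj(exp(i*t)) = exp(i*(s-t)), and sums of them are collapsed using the identity that for every m > 1 the m distinct m-th roots of unity sum to 0, e.g. 1 + exp(2*I*pi/3) + exp(-2*I*pi/3) = 0.)
Dividing by |G| = 4 gives 4/4 = 1, matching the row-orthogonality relation <chi_0, chi_0> = [chi_0 = chi_0].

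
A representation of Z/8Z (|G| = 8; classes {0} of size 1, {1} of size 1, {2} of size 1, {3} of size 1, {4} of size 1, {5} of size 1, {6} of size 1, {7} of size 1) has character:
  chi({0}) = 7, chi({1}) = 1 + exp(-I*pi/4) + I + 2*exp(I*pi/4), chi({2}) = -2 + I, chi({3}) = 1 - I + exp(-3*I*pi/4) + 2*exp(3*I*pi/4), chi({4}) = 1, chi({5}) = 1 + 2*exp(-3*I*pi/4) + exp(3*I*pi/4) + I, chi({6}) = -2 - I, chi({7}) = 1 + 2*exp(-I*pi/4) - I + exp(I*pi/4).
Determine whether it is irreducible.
Not irreducible (reducible): <chi, chi> = 11 > 1.

Why: <chi, chi> = (1/|G|) sum_C |C| * |chi(C)|^2 = (1/8)[1*|7|^2 + 1*|1 + exp(-I*pi/4) + I + 2*exp(I*pi/4)|^2 + 1*|-2 + I|^2 + 1*|1 - I + exp(-3*I*pi/4) + 2*exp(3*I*pi/4)|^2 + 1*|1|^2 + 1*|1 + 2*exp(-3*I*pi/4) + exp(3*I*pi/4) + I|^2 + 1*|-2 - I|^2 + 1*|1 + 2*exp(-I*pi/4) - I + exp(I*pi/4)|^2]
  = (1/8)[(49) + (7 + 3*exp(-I*pi/4) - exp(3*I*pi/4) + 4*exp(I*pi/4)) + (5) + (7 + 4*exp(-3*I*pi/4) - exp(-I*pi/4) + 3*exp(3*I*pi/4)) + (1) + (7 + 4*exp(-3*I*pi/4) - exp(-I*pi/4) + 3*exp(3*I*pi/4)) + (5) + (7 + 3*exp(-I*pi/4) - exp(3*I*pi/4) + 4*exp(I*pi/4))] = 88/8 = 11.
(Exp terms are combined using exp(i*s)*conj(exp(i*t)) = exp(i*(s-t)), and sums of them are collapsed using the identity that for every m > 1 the m distinct m-th roots of unity sum to 0, e.g. 1 + exp(2*I*pi/3) + exp(-2*I*pi/3) = 0.)
A character is irreducible iff <chi, chi> = 1, so this representation is reducible.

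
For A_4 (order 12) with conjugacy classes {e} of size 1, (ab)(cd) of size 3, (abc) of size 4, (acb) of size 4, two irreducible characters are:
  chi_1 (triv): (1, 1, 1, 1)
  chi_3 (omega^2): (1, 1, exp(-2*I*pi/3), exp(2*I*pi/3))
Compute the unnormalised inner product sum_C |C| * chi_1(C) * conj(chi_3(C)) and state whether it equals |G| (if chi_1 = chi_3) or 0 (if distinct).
Sum = 0; so <chi_1, chi_3> = 0 (distinct irreducibles are orthogonal).

Reasoning: Compute term by term over conjugacy classes (|C| * chi_1(C) * conj(chi_3(C))):
  1*(1)*conj(1) + 3*(1)*conj(1) + 4*(1)*conj(exp(-2*I*pi/3)) + 4*(1)*conj(exp(2*I*pi/3))
  = (1) + (3) + (4*exp(2*I*pi/3)) + (4*exp(-2*I*pi/3))
  = 0.
(Exp terms are combined using exp(i*s)*conj(exp(i*t)) = exp(i*(s-t)), and sums of them are collapsed using the identity that for every m > 1 the m distinct m-th roots of unity sum to 0, e.g. 1 + exp(2*I*pi/3) + exp(-2*I*pi/3) = 0.)
Dividing by |G| = 12 gives 0/12 = 0, matching the row-orthogonality relation <chi_1, chi_3> = [chi_1 = chi_3].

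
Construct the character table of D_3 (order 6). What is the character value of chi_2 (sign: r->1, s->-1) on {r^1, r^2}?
Conjugacy classes: {e} of size 1, {r^1, r^2} of size 2, {s, sr, ..., sr^2} of size 3.
Character table:
  irrep \ class              {e} (size 1)  {r^1, r^2} (size 2)  {s, sr, ..., sr^2} (size 3)
  chi_1 (triv)               1             1                    1                          
  chi_2 (sign: r->1, s->-1)  1             1                    -1                         
  chi_3 (2d, j=1)            2             -1                   0                          

Spot check: chi_2 (sign: r->1, s->-1) on {r^1, r^2} = 1.

Working: D_3 has order 2*3 = 6 with 3 conjugacy classes, hence 3 irreducibles. Sum of squared dims 1 + 1 + 4 = 6 = |G|. Linear characters come from the abelianisation; the 2-dimensional irreps have character r^k -> 2*cos(2*pi*j*k/3), reflections -> 0.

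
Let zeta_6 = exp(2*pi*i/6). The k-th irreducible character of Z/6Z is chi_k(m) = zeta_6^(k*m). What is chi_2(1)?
chi_2(1) = zeta_6^2 = exp(2*I*pi/3)

chi_2(1) = zeta_6^(2*1) = zeta_6^2. Since zeta_6^6 = 1, this equals zeta_6^2 = exp(2*pi*i*2/6) = exp(2*I*pi/3).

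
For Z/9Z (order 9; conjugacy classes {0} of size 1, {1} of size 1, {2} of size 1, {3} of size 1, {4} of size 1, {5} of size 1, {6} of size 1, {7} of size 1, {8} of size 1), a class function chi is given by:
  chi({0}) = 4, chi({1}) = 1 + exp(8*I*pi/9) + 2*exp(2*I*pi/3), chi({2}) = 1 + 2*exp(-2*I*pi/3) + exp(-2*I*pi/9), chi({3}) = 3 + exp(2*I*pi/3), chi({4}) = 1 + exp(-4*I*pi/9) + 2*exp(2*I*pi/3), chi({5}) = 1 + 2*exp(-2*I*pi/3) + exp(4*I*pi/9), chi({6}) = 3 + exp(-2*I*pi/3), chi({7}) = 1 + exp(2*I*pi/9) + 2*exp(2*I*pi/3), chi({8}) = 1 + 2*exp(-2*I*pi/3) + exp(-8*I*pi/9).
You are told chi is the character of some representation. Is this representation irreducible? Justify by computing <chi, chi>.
Not irreducible (reducible): <chi, chi> = 6 > 1.

Working: <chi, chi> = (1/|G|) sum_C |C| * |chi(C)|^2 = (1/9)[1*|4|^2 + 1*|1 + exp(8*I*pi/9) + 2*exp(2*I*pi/3)|^2 + 1*|1 + 2*exp(-2*I*pi/3) + exp(-2*I*pi/9)|^2 + 1*|3 + exp(2*I*pi/3)|^2 + 1*|1 + exp(-4*I*pi/9) + 2*exp(2*I*pi/3)|^2 + 1*|1 + 2*exp(-2*I*pi/3) + exp(4*I*pi/9)|^2 + 1*|3 + exp(-2*I*pi/3)|^2 + 1*|1 + exp(2*I*pi/9) + 2*exp(2*I*pi/3)|^2 + 1*|1 + 2*exp(-2*I*pi/3) + exp(-8*I*pi/9)|^2]
  = (1/9)[(16) + (6 + 2*exp(-2*I*pi/3) + 2*exp(-2*I*pi/9) + exp(-8*I*pi/9) + exp(8*I*pi/9) + 2*exp(2*I*pi/9) + 2*exp(2*I*pi/3)) + (6 + 2*exp(-4*I*pi/9) + 2*exp(-2*I*pi/3) + exp(-2*I*pi/9) + exp(2*I*pi/9) + 2*exp(2*I*pi/3) + 2*exp(4*I*pi/9)) + (7) + (6 + 2*exp(-2*I*pi/3) + exp(-4*I*pi/9) + 2*exp(-8*I*pi/9) + 2*exp(8*I*pi/9) + exp(4*I*pi/9) + 2*exp(2*I*pi/3)) + (6 + 2*exp(-2*I*pi/3) + exp(-4*I*pi/9) + 2*exp(-8*I*pi/9) + 2*exp(8*I*pi/9) + exp(4*I*pi/9) + 2*exp(2*I*pi/3)) + (7) + (6 + 2*exp(-4*I*pi/9) + 2*exp(-2*I*pi/3) + exp(-2*I*pi/9) + exp(2*I*pi/9) + 2*exp(2*I*pi/3) + 2*exp(4*I*pi/9)) + (6 + 2*exp(-2*I*pi/3) + 2*exp(-2*I*pi/9) + exp(-8*I*pi/9) + exp(8*I*pi/9) + 2*exp(2*I*pi/9) + 2*exp(2*I*pi/3))] = 54/9 = 6.
(Exp terms are combined using exp(i*s)*conj(exp(i*t)) = exp(i*(s-t)), and sums of them are collapsed using the identity that for every m > 1 the m distinct m-th roots of unity sum to 0, e.g. 1 + exp(2*I*pi/3) + exp(-2*I*pi/3) = 0.)
A character is irreducible iff <chi, chi> = 1, so this representation is reducible.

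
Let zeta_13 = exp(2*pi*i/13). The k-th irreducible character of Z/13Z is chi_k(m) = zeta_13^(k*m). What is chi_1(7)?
chi_1(7) = zeta_13^7 = exp(-12*I*pi/13)

Solution. chi_1(7) = zeta_13^(1*7) = zeta_13^7. Since zeta_13^13 = 1, this equals zeta_13^7 = exp(2*pi*i*7/13) = exp(-12*I*pi/13).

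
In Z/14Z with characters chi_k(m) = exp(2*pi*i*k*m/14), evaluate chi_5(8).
chi_5(8) = zeta_14^40 = exp(-2*I*pi/7)

Explanation: chi_5(8) = zeta_14^(5*8) = zeta_14^40. Since zeta_14^14 = 1, this equals zeta_14^12 = exp(2*pi*i*12/14) = exp(-2*I*pi/7).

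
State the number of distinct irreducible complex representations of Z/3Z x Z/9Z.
27

Explanation: The number of irreducible complex representations of a finite group equals its number of conjugacy classes. Z/3Z x Z/9Z is abelian of order 27, so every element is its own conjugacy class: 27 classes, so Z/3Z x Z/9Z (order 27) has exactly 27 irreducible complex representations.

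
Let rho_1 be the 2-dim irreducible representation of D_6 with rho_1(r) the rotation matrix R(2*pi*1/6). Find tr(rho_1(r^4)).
chi_{rho_1}(r^4) = 2*cos(2*pi*1*4/6) = -1

Argument: rho_1(r^4) is rotation by angle 2*pi*1*4/6, whose trace is 2*cos(2*pi*1*4/6) = -1.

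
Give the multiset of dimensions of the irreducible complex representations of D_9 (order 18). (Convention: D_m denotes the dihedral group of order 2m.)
Dimensions: 1, 1, 2, 2, 2, 2

Reasoning: There are 6 irreducibles (= number of conjugacy classes). Their dimensions d_i satisfy sum d_i^2 = |G| = 18: 1 + 1 + 4 + 4 + 4 + 4 = 18.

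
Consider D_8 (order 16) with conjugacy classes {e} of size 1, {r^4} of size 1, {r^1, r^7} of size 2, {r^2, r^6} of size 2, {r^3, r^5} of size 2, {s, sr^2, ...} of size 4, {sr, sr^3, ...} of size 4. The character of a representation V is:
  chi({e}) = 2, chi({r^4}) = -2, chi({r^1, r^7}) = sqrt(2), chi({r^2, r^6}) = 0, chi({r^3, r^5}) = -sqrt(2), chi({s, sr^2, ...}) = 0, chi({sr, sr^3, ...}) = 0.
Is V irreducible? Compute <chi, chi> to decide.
Irreducible: <chi, chi> = 1.

Explanation: <chi, chi> = (1/|G|) sum_C |C| * |chi(C)|^2 = (1/16)[1*|2|^2 + 1*|-2|^2 + 2*|sqrt(2)|^2 + 2*|0|^2 + 2*|-sqrt(2)|^2 + 4*|0|^2 + 4*|0|^2]
  = (1/16)[(4) + (4) + (4) + (0) + (4) + (0) + (0)] = 16/16 = 1.
A character is irreducible iff <chi, chi> = 1, so this representation is irreducible.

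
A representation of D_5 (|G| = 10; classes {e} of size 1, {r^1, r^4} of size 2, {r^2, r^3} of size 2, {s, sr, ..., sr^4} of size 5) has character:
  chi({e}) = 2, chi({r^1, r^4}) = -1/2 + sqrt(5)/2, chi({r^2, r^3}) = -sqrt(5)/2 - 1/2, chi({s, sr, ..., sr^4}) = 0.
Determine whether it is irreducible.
Irreducible: <chi, chi> = 1.

Reasoning: <chi, chi> = (1/|G|) sum_C |C| * |chi(C)|^2 = (1/10)[1*|2|^2 + 2*|-1/2 + sqrt(5)/2|^2 + 2*|-sqrt(5)/2 - 1/2|^2 + 5*|0|^2]
  = (1/10)[(4) + (3 - sqrt(5)) + (sqrt(5) + 3) + (0)] = 10/10 = 1.
A character is irreducible iff <chi, chi> = 1, so this representation is irreducible.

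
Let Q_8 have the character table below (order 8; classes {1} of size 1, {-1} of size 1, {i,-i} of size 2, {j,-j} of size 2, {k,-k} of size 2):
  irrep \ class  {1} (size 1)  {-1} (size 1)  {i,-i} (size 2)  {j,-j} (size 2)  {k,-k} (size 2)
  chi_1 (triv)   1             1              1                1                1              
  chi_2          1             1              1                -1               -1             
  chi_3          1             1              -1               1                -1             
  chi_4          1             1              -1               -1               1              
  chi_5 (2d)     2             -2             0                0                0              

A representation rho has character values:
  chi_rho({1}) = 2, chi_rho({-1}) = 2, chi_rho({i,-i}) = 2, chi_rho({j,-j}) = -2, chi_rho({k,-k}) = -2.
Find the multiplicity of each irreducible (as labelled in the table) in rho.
Multiplicities: chi_1: 0, chi_2: 2, chi_3: 0, chi_4: 0, chi_5: 0.

Reasoning: Use <chi_rho, chi> = (1/|G|) sum_C |C| * chi_rho(C) * conj(chi(C)) with |G| = 8 for each irreducible chi in the table:
  <chi_rho, chi_1> = (1/8)[1*(2)*conj(1) + 1*(2)*conj(1) + 2*(2)*conj(1) + 2*(-2)*conj(1) + 2*(-2)*conj(1)]
      = (1/8)[(2) + (2) + (4) + (-4) + (-4)] = 0/8 = 0
  <chi_rho, chi_2> = (1/8)[1*(2)*conj(1) + 1*(2)*conj(1) + 2*(2)*conj(1) + 2*(-2)*conj(-1) + 2*(-2)*conj(-1)]
      = (1/8)[(2) + (2) + (4) + (4) + (4)] = 16/8 = 2
  <chi_rho, chi_3> = (1/8)[1*(2)*conj(1) + 1*(2)*conj(1) + 2*(2)*conj(-1) + 2*(-2)*conj(1) + 2*(-2)*conj(-1)]
      = (1/8)[(2) + (2) + (-4) + (-4) + (4)] = 0/8 = 0
  <chi_rho, chi_4> = (1/8)[1*(2)*conj(1) + 1*(2)*conj(1) + 2*(2)*conj(-1) + 2*(-2)*conj(-1) + 2*(-2)*conj(1)]
      = (1/8)[(2) + (2) + (-4) + (4) + (-4)] = 0/8 = 0
  <chi_rho, chi_5> = (1/8)[1*(2)*conj(2) + 1*(2)*conj(-2) + 2*(2)*conj(0) + 2*(-2)*conj(0) + 2*(-2)*conj(0)]
      = (1/8)[(4) + (-4) + (0) + (0) + (0)] = 0/8 = 0
Dimension check: dim(rho) = sum (mult * dim) = 0*1 + 2*1 + 0*1 + 0*1 + 0*2 = 2 = chi_rho(e) = 2.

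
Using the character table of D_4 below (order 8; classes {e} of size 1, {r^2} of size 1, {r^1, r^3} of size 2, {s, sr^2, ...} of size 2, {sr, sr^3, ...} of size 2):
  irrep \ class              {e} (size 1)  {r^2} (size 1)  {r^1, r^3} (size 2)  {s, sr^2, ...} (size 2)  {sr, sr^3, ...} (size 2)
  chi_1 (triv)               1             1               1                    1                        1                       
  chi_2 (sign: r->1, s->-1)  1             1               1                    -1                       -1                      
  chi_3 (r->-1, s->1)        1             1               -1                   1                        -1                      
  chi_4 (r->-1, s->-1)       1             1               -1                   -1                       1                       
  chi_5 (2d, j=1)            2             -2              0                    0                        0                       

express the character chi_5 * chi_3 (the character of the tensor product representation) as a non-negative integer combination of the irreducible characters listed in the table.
chi_5 tensor chi_3 = chi_5 (all other irreducibles have multiplicity 0).

Proof sketch: The character of a tensor product is the pointwise product (chi_5 * chi_3)(C) = chi_5(C) * chi_3(C):
  {e}: (2)*(1), {r^2}: (-2)*(1), {r^1, r^3}: (0)*(-1), {s, sr^2, ...}: (0)*(1), {sr, sr^3, ...}: (0)*(-1)
so (chi_5 * chi_3) takes values
  {e} -> 2, {r^2} -> -2, {r^1, r^3} -> 0, {s, sr^2, ...} -> 0, {sr, sr^3, ...} -> 0.
Now take the inner product of this character with each irreducible chi from the table, <chi_5*chi_3, chi> = (1/8) sum_C |C| (chi_5*chi_3)(C) conj(chi(C)):
  <chi_5*chi_3, chi_1> = (1/8)[1*(2)*conj(1) + 1*(-2)*conj(1) + 2*(0)*conj(1) + 2*(0)*conj(1) + 2*(0)*conj(1)]
      = (1/8)[(2) + (-2) + (0) + (0) + (0)] = 0/8 = 0
  <chi_5*chi_3, chi_2> = (1/8)[1*(2)*conj(1) + 1*(-2)*conj(1) + 2*(0)*conj(1) + 2*(0)*conj(-1) + 2*(0)*conj(-1)]
      = (1/8)[(2) + (-2) + (0) + (0) + (0)] = 0/8 = 0
  <chi_5*chi_3, chi_3> = (1/8)[1*(2)*conj(1) + 1*(-2)*conj(1) + 2*(0)*conj(-1) + 2*(0)*conj(1) + 2*(0)*conj(-1)]
      = (1/8)[(2) + (-2) + (0) + (0) + (0)] = 0/8 = 0
  <chi_5*chi_3, chi_4> = (1/8)[1*(2)*conj(1) + 1*(-2)*conj(1) + 2*(0)*conj(-1) + 2*(0)*conj(-1) + 2*(0)*conj(1)]
      = (1/8)[(2) + (-2) + (0) + (0) + (0)] = 0/8 = 0
  <chi_5*chi_3, chi_5> = (1/8)[1*(2)*conj(2) + 1*(-2)*conj(-2) + 2*(0)*conj(0) + 2*(0)*conj(0) + 2*(0)*conj(0)]
      = (1/8)[(4) + (4) + (0) + (0) + (0)] = 8/8 = 1
Hence the multiplicities are chi_5: 1. Dimension check: dim(chi_5)*dim(chi_3) = 2*1 = 2 and sum (mult * dim) = 1*2 = 2.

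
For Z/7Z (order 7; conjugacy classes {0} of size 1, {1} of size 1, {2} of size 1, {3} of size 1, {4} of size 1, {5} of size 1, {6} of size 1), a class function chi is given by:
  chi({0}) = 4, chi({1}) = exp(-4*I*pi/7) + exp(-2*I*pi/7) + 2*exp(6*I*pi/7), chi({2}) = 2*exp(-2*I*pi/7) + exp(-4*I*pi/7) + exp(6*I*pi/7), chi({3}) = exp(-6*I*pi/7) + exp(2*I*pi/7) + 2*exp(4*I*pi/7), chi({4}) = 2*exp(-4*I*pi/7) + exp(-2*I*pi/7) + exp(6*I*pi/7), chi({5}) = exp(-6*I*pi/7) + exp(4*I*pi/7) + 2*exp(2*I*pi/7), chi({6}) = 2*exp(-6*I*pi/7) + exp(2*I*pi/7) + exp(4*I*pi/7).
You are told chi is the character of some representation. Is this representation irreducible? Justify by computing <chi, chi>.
Not irreducible (reducible): <chi, chi> = 6 > 1.

Explanation: <chi, chi> = (1/|G|) sum_C |C| * |chi(C)|^2 = (1/7)[1*|4|^2 + 1*|exp(-4*I*pi/7) + exp(-2*I*pi/7) + 2*exp(6*I*pi/7)|^2 + 1*|2*exp(-2*I*pi/7) + exp(-4*I*pi/7) + exp(6*I*pi/7)|^2 + 1*|exp(-6*I*pi/7) + exp(2*I*pi/7) + 2*exp(4*I*pi/7)|^2 + 1*|2*exp(-4*I*pi/7) + exp(-2*I*pi/7) + exp(6*I*pi/7)|^2 + 1*|exp(-6*I*pi/7) + exp(4*I*pi/7) + 2*exp(2*I*pi/7)|^2 + 1*|2*exp(-6*I*pi/7) + exp(2*I*pi/7) + exp(4*I*pi/7)|^2]
  = (1/7)[(16) + (6 + 2*exp(-4*I*pi/7) + 2*exp(-6*I*pi/7) + exp(-2*I*pi/7) + exp(2*I*pi/7) + 2*exp(6*I*pi/7) + 2*exp(4*I*pi/7)) + (6 + 2*exp(-2*I*pi/7) + exp(-4*I*pi/7) + 2*exp(-6*I*pi/7) + 2*exp(6*I*pi/7) + exp(4*I*pi/7) + 2*exp(2*I*pi/7)) + (6 + 2*exp(-4*I*pi/7) + 2*exp(-2*I*pi/7) + exp(-6*I*pi/7) + exp(6*I*pi/7) + 2*exp(2*I*pi/7) + 2*exp(4*I*pi/7)) + (6 + 2*exp(-4*I*pi/7) + 2*exp(-2*I*pi/7) + exp(-6*I*pi/7) + exp(6*I*pi/7) + 2*exp(2*I*pi/7) + 2*exp(4*I*pi/7)) + (6 + 2*exp(-2*I*pi/7) + exp(-4*I*pi/7) + 2*exp(-6*I*pi/7) + 2*exp(6*I*pi/7) + exp(4*I*pi/7) + 2*exp(2*I*pi/7)) + (6 + 2*exp(-4*I*pi/7) + 2*exp(-6*I*pi/7) + exp(-2*I*pi/7) + exp(2*I*pi/7) + 2*exp(6*I*pi/7) + 2*exp(4*I*pi/7))] = 42/7 = 6.
(Exp terms are combined using exp(i*s)*conj(exp(i*t)) = exp(i*(s-t)), and sums of them are collapsed using the identity that for every m > 1 the m distinct m-th roots of unity sum to 0, e.g. 1 + exp(2*I*pi/3) + exp(-2*I*pi/3) = 0.)
A character is irreducible iff <chi, chi> = 1, so this representation is reducible.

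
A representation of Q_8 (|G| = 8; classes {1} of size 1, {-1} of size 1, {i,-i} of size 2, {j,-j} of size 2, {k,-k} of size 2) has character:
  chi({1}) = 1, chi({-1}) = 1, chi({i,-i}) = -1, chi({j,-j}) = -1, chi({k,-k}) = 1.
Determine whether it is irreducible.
Irreducible: <chi, chi> = 1.

Details: <chi, chi> = (1/|G|) sum_C |C| * |chi(C)|^2 = (1/8)[1*|1|^2 + 1*|1|^2 + 2*|-1|^2 + 2*|-1|^2 + 2*|1|^2]
  = (1/8)[(1) + (1) + (2) + (2) + (2)] = 8/8 = 1.
A character is irreducible iff <chi, chi> = 1, so this representation is irreducible.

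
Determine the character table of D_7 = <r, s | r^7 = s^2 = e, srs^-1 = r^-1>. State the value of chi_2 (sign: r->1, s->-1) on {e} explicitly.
Conjugacy classes: {e} of size 1, {r^1, r^6} of size 2, {r^2, r^5} of size 2, {r^3, r^4} of size 2, {s, sr, ..., sr^6} of size 7.
Character table:
  irrep \ class              {e} (size 1)  {r^1, r^6} (size 2)  {r^2, r^5} (size 2)  {r^3, r^4} (size 2)  {s, sr, ..., sr^6} (size 7)
  chi_1 (triv)               1             1                    1                    1                    1                          
  chi_2 (sign: r->1, s->-1)  1             1                    1                    1                    -1                         
  chi_3 (2d, j=1)            2             2*cos(2*pi/7)        -2*cos(3*pi/7)       -2*cos(pi/7)         0                          
  chi_4 (2d, j=2)            2             -2*cos(3*pi/7)       -2*cos(pi/7)         2*cos(2*pi/7)        0                          
  chi_5 (2d, j=3)            2             -2*cos(pi/7)         2*cos(2*pi/7)        -2*cos(3*pi/7)       0                          

Spot check: chi_2 (sign: r->1, s->-1) on {e} = 1.

Justification: D_7 has order 2*7 = 14 with 5 conjugacy classes, hence 5 irreducibles. Sum of squared dims 1 + 1 + 4 + 4 + 4 = 14 = |G|. Linear characters come from the abelianisation; the 2-dimensional irreps have character r^k -> 2*cos(2*pi*j*k/7), reflections -> 0.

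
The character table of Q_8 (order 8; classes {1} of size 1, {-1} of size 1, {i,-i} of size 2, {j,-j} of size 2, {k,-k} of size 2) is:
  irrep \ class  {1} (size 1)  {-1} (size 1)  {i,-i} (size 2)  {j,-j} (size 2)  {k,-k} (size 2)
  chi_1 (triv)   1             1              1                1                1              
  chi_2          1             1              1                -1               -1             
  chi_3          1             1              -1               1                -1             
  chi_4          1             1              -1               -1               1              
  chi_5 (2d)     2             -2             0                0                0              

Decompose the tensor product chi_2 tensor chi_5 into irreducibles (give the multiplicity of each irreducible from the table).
chi_2 tensor chi_5 = chi_5 (all other irreducibles have multiplicity 0).

The character of a tensor product is the pointwise product (chi_2 * chi_5)(C) = chi_2(C) * chi_5(C):
  {1}: (1)*(2), {-1}: (1)*(-2), {i,-i}: (1)*(0), {j,-j}: (-1)*(0), {k,-k}: (-1)*(0)
so (chi_2 * chi_5) takes values
  {1} -> 2, {-1} -> -2, {i,-i} -> 0, {j,-j} -> 0, {k,-k} -> 0.
Now take the inner product of this character with each irreducible chi from the table, <chi_2*chi_5, chi> = (1/8) sum_C |C| (chi_2*chi_5)(C) conj(chi(C)):
  <chi_2*chi_5, chi_1> = (1/8)[1*(2)*conj(1) + 1*(-2)*conj(1) + 2*(0)*conj(1) + 2*(0)*conj(1) + 2*(0)*conj(1)]
      = (1/8)[(2) + (-2) + (0) + (0) + (0)] = 0/8 = 0
  <chi_2*chi_5, chi_2> = (1/8)[1*(2)*conj(1) + 1*(-2)*conj(1) + 2*(0)*conj(1) + 2*(0)*conj(-1) + 2*(0)*conj(-1)]
      = (1/8)[(2) + (-2) + (0) + (0) + (0)] = 0/8 = 0
  <chi_2*chi_5, chi_3> = (1/8)[1*(2)*conj(1) + 1*(-2)*conj(1) + 2*(0)*conj(-1) + 2*(0)*conj(1) + 2*(0)*conj(-1)]
      = (1/8)[(2) + (-2) + (0) + (0) + (0)] = 0/8 = 0
  <chi_2*chi_5, chi_4> = (1/8)[1*(2)*conj(1) + 1*(-2)*conj(1) + 2*(0)*conj(-1) + 2*(0)*conj(-1) + 2*(0)*conj(1)]
      = (1/8)[(2) + (-2) + (0) + (0) + (0)] = 0/8 = 0
  <chi_2*chi_5, chi_5> = (1/8)[1*(2)*conj(2) + 1*(-2)*conj(-2) + 2*(0)*conj(0) + 2*(0)*conj(0) + 2*(0)*conj(0)]
      = (1/8)[(4) + (4) + (0) + (0) + (0)] = 8/8 = 1
Hence the multiplicities are chi_5: 1. Dimension check: dim(chi_2)*dim(chi_5) = 1*2 = 2 and sum (mult * dim) = 1*2 = 2.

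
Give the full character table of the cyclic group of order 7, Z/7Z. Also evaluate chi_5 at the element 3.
Character table of Z/7Z (irreps indexed chi_0,...,chi_6 with chi_k(m) = zeta_7^(k*m), zeta_7 = exp(2*pi*i/7)):
  irrep \ class  {0} (size 1)  {1} (size 1)    {2} (size 1)    {3} (size 1)    {4} (size 1)    {5} (size 1)    {6} (size 1)  
  chi_0          1             1               1               1               1               1               1             
  chi_1          1             exp(2*I*pi/7)   exp(4*I*pi/7)   exp(6*I*pi/7)   exp(-6*I*pi/7)  exp(-4*I*pi/7)  exp(-2*I*pi/7)
  chi_2          1             exp(4*I*pi/7)   exp(-6*I*pi/7)  exp(-2*I*pi/7)  exp(2*I*pi/7)   exp(6*I*pi/7)   exp(-4*I*pi/7)
  chi_3          1             exp(6*I*pi/7)   exp(-2*I*pi/7)  exp(4*I*pi/7)   exp(-4*I*pi/7)  exp(2*I*pi/7)   exp(-6*I*pi/7)
  chi_4          1             exp(-6*I*pi/7)  exp(2*I*pi/7)   exp(-4*I*pi/7)  exp(4*I*pi/7)   exp(-2*I*pi/7)  exp(6*I*pi/7) 
  chi_5          1             exp(-4*I*pi/7)  exp(6*I*pi/7)   exp(2*I*pi/7)   exp(-2*I*pi/7)  exp(-6*I*pi/7)  exp(4*I*pi/7) 
  chi_6          1             exp(-2*I*pi/7)  exp(-4*I*pi/7)  exp(-6*I*pi/7)  exp(6*I*pi/7)   exp(4*I*pi/7)   exp(2*I*pi/7) 

Spot check: chi_5(3) = zeta_7^(5*3) = zeta_7^15 = exp(2*I*pi/7).

Details: Z/7Z is abelian, so all 7 irreducible complex representations are 1-dimensional. They are given by chi_k(m) = zeta_7^(k*m) for k = 0,...,6. Row orthogonality: sum_m chi_k(m) conj(chi_l(m)) = 7 * [k = l].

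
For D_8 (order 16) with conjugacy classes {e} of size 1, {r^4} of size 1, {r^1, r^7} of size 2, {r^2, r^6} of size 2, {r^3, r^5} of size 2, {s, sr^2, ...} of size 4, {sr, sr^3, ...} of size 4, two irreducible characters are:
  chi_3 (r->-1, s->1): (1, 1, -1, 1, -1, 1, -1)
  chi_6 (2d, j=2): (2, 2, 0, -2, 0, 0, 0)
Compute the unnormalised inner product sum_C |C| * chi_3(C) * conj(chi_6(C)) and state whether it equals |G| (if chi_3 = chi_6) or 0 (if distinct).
Sum = 0; so <chi_3, chi_6> = 0 (distinct irreducibles are orthogonal).

Why: Compute term by term over conjugacy classes (|C| * chi_3(C) * conj(chi_6(C))):
  1*(1)*conj(2) + 1*(1)*conj(2) + 2*(-1)*conj(0) + 2*(1)*conj(-2) + 2*(-1)*conj(0) + 4*(1)*conj(0) + 4*(-1)*conj(0)
  = (2) + (2) + (0) + (-4) + (0) + (0) + (0)
  = 0.
Dividing by |G| = 16 gives 0/16 = 0, matching the row-orthogonality relation <chi_3, chi_6> = [chi_3 = chi_6].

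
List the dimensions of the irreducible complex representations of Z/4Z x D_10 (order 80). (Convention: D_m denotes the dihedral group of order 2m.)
Dimensions: 1, 1, 1, 1, 1, 1, 1, 1, 1, 1, 1, 1, 1, 1, 1, 1, 2, 2, 2, 2, 2, 2, 2, 2, 2, 2, 2, 2, 2, 2, 2, 2

Solution. There are 32 irreducibles (= number of conjugacy classes). Their dimensions d_i satisfy sum d_i^2 = |G| = 80: 1 + 1 + 1 + 1 + 1 + 1 + 1 + 1 + 1 + 1 + 1 + 1 + 1 + 1 + 1 + 1 + 4 + 4 + 4 + 4 + 4 + 4 + 4 + 4 + 4 + 4 + 4 + 4 + 4 + 4 + 4 + 4 = 80. (For the product with Z/4Z: each of the 4 1-dim characters of Z/4Z tensors with each irrep of D_10, giving 4 copies of each D_10-dimension.)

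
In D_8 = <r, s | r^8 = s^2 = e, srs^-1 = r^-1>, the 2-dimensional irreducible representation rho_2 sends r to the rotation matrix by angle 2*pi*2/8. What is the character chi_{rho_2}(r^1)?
chi_{rho_2}(r^1) = 2*cos(2*pi*2*1/8) = 0

Justification: rho_2(r^1) is rotation by angle 2*pi*2*1/8, whose trace is 2*cos(2*pi*2*1/8) = 0.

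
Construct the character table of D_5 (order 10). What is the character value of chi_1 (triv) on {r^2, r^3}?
Conjugacy classes: {e} of size 1, {r^1, r^4} of size 2, {r^2, r^3} of size 2, {s, sr, ..., sr^4} of size 5.
Character table:
  irrep \ class              {e} (size 1)  {r^1, r^4} (size 2)  {r^2, r^3} (size 2)  {s, sr, ..., sr^4} (size 5)
  chi_1 (triv)               1             1                    1                    1                          
  chi_2 (sign: r->1, s->-1)  1             1                    1                    -1                         
  chi_3 (2d, j=1)            2             -1/2 + sqrt(5)/2     -sqrt(5)/2 - 1/2     0                          
  chi_4 (2d, j=2)            2             -sqrt(5)/2 - 1/2     -1/2 + sqrt(5)/2     0                          

Spot check: chi_1 (triv) on {r^2, r^3} = 1.

Derivation: D_5 has order 2*5 = 10 with 4 conjugacy classes, hence 4 irreducibles. Sum of squared dims 1 + 1 + 4 + 4 = 10 = |G|. Linear characters come from the abelianisation; the 2-dimensional irreps have character r^k -> 2*cos(2*pi*j*k/5), reflections -> 0.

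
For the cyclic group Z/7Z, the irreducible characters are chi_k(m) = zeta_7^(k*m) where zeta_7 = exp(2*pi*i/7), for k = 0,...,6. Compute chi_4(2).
chi_4(2) = zeta_7^8 = exp(2*I*pi/7)

Working: chi_4(2) = zeta_7^(4*2) = zeta_7^8. Since zeta_7^7 = 1, this equals zeta_7^1 = exp(2*pi*i*1/7) = exp(2*I*pi/7).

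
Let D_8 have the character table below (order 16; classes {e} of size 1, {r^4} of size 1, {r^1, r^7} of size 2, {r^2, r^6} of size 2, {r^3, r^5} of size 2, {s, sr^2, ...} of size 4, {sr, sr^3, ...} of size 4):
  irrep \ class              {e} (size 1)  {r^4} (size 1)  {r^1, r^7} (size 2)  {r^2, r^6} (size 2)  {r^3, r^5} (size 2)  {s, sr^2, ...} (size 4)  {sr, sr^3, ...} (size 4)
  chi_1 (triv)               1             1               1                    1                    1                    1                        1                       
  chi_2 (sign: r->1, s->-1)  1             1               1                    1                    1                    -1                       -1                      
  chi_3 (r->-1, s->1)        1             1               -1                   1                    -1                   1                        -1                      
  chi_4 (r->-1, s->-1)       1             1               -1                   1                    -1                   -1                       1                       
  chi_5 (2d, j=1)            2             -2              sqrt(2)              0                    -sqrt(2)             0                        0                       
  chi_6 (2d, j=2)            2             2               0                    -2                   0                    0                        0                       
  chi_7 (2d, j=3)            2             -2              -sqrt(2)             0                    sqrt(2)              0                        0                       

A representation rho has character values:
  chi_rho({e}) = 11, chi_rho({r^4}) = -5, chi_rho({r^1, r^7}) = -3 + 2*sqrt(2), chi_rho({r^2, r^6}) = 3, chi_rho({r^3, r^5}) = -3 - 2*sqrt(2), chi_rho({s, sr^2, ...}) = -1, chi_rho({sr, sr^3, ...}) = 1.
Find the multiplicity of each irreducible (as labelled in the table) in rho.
Multiplicities: chi_1: 0, chi_2: 0, chi_3: 1, chi_4: 2, chi_5: 3, chi_6: 0, chi_7: 1.

Use <chi_rho, chi> = (1/|G|) sum_C |C| * chi_rho(C) * conj(chi(C)) with |G| = 16 for each irreducible chi in the table:
  <chi_rho, chi_1> = (1/16)[1*(11)*conj(1) + 1*(-5)*conj(1) + 2*(-3 + 2*sqrt(2))*conj(1) + 2*(3)*conj(1) + 2*(-3 - 2*sqrt(2))*conj(1) + 4*(-1)*conj(1) + 4*(1)*conj(1)]
      = (1/16)[(11) + (-5) + (-6 + 4*sqrt(2)) + (6) + (-6 - 4*sqrt(2)) + (-4) + (4)] = 0/16 = 0
  <chi_rho, chi_2> = (1/16)[1*(11)*conj(1) + 1*(-5)*conj(1) + 2*(-3 + 2*sqrt(2))*conj(1) + 2*(3)*conj(1) + 2*(-3 - 2*sqrt(2))*conj(1) + 4*(-1)*conj(-1) + 4*(1)*conj(-1)]
      = (1/16)[(11) + (-5) + (-6 + 4*sqrt(2)) + (6) + (-6 - 4*sqrt(2)) + (4) + (-4)] = 0/16 = 0
  <chi_rho, chi_3> = (1/16)[1*(11)*conj(1) + 1*(-5)*conj(1) + 2*(-3 + 2*sqrt(2))*conj(-1) + 2*(3)*conj(1) + 2*(-3 - 2*sqrt(2))*conj(-1) + 4*(-1)*conj(1) + 4*(1)*conj(-1)]
      = (1/16)[(11) + (-5) + (6 - 4*sqrt(2)) + (6) + (4*sqrt(2) + 6) + (-4) + (-4)] = 16/16 = 1
  <chi_rho, chi_4> = (1/16)[1*(11)*conj(1) + 1*(-5)*conj(1) + 2*(-3 + 2*sqrt(2))*conj(-1) + 2*(3)*conj(1) + 2*(-3 - 2*sqrt(2))*conj(-1) + 4*(-1)*conj(-1) + 4*(1)*conj(1)]
      = (1/16)[(11) + (-5) + (6 - 4*sqrt(2)) + (6) + (4*sqrt(2) + 6) + (4) + (4)] = 32/16 = 2
  <chi_rho, chi_5> = (1/16)[1*(11)*conj(2) + 1*(-5)*conj(-2) + 2*(-3 + 2*sqrt(2))*conj(sqrt(2)) + 2*(3)*conj(0) + 2*(-3 - 2*sqrt(2))*conj(-sqrt(2)) + 4*(-1)*conj(0) + 4*(1)*conj(0)]
      = (1/16)[(22) + (10) + (8 - 6*sqrt(2)) + (0) + (8 + 6*sqrt(2)) + (0) + (0)] = 48/16 = 3
  <chi_rho, chi_6> = (1/16)[1*(11)*conj(2) + 1*(-5)*conj(2) + 2*(-3 + 2*sqrt(2))*conj(0) + 2*(3)*conj(-2) + 2*(-3 - 2*sqrt(2))*conj(0) + 4*(-1)*conj(0) + 4*(1)*conj(0)]
      = (1/16)[(22) + (-10) + (0) + (-12) + (0) + (0) + (0)] = 0/16 = 0
  <chi_rho, chi_7> = (1/16)[1*(11)*conj(2) + 1*(-5)*conj(-2) + 2*(-3 + 2*sqrt(2))*conj(-sqrt(2)) + 2*(3)*conj(0) + 2*(-3 - 2*sqrt(2))*conj(sqrt(2)) + 4*(-1)*conj(0) + 4*(1)*conj(0)]
      = (1/16)[(22) + (10) + (-8 + 6*sqrt(2)) + (0) + (-6*sqrt(2) - 8) + (0) + (0)] = 16/16 = 1
Dimension check: dim(rho) = sum (mult * dim) = 0*1 + 0*1 + 1*1 + 2*1 + 3*2 + 0*2 + 1*2 = 11 = chi_rho(e) = 11.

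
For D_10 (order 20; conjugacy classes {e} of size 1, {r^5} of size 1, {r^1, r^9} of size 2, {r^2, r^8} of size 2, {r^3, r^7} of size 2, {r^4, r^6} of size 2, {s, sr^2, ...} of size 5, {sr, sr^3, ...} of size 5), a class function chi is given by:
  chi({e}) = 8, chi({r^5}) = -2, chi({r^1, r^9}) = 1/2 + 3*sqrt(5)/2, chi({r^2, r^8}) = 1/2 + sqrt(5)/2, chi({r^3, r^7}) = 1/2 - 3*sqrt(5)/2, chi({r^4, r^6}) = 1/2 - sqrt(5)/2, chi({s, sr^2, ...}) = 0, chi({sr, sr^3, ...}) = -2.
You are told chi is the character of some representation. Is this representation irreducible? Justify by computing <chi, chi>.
Not irreducible (reducible): <chi, chi> = 7 > 1.

Reasoning: <chi, chi> = (1/|G|) sum_C |C| * |chi(C)|^2 = (1/20)[1*|8|^2 + 1*|-2|^2 + 2*|1/2 + 3*sqrt(5)/2|^2 + 2*|1/2 + sqrt(5)/2|^2 + 2*|1/2 - 3*sqrt(5)/2|^2 + 2*|1/2 - sqrt(5)/2|^2 + 5*|0|^2 + 5*|-2|^2]
  = (1/20)[(64) + (4) + (3*sqrt(5) + 23) + (sqrt(5) + 3) + (23 - 3*sqrt(5)) + (3 - sqrt(5)) + (0) + (20)] = 140/20 = 7.
A character is irreducible iff <chi, chi> = 1, so this representation is reducible.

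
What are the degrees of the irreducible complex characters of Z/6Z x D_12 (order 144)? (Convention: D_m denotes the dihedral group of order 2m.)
Dimensions: 1, 1, 1, 1, 1, 1, 1, 1, 1, 1, 1, 1, 1, 1, 1, 1, 1, 1, 1, 1, 1, 1, 1, 1, 2, 2, 2, 2, 2, 2, 2, 2, 2, 2, 2, 2, 2, 2, 2, 2, 2, 2, 2, 2, 2, 2, 2, 2, 2, 2, 2, 2, 2, 2

Argument: There are 54 irreducibles (= number of conjugacy classes). Their dimensions d_i satisfy sum d_i^2 = |G| = 144: 1 + 1 + 1 + 1 + 1 + 1 + 1 + 1 + 1 + 1 + 1 + 1 + 1 + 1 + 1 + 1 + 1 + 1 + 1 + 1 + 1 + 1 + 1 + 1 + 4 + 4 + 4 + 4 + 4 + 4 + 4 + 4 + 4 + 4 + 4 + 4 + 4 + 4 + 4 + 4 + 4 + 4 + 4 + 4 + 4 + 4 + 4 + 4 + 4 + 4 + 4 + 4 + 4 + 4 = 144. (For the product with Z/6Z: each of the 6 1-dim characters of Z/6Z tensors with each irrep of D_12, giving 6 copies of each D_12-dimension.)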